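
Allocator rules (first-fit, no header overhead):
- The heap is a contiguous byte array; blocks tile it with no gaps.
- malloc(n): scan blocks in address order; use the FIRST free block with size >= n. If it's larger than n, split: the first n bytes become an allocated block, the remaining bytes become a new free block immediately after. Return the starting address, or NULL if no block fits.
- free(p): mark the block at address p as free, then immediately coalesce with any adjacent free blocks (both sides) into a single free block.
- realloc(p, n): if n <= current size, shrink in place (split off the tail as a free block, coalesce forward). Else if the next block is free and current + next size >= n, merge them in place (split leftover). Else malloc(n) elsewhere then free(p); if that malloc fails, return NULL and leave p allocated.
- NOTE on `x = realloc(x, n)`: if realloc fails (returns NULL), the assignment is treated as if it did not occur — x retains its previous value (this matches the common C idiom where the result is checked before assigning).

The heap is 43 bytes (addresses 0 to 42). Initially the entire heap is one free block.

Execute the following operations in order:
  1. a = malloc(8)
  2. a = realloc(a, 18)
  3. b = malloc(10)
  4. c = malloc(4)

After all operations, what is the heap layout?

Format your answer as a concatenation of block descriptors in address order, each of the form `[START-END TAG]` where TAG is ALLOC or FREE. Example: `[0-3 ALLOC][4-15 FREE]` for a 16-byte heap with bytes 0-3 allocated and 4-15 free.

Answer: [0-17 ALLOC][18-27 ALLOC][28-31 ALLOC][32-42 FREE]

Derivation:
Op 1: a = malloc(8) -> a = 0; heap: [0-7 ALLOC][8-42 FREE]
Op 2: a = realloc(a, 18) -> a = 0; heap: [0-17 ALLOC][18-42 FREE]
Op 3: b = malloc(10) -> b = 18; heap: [0-17 ALLOC][18-27 ALLOC][28-42 FREE]
Op 4: c = malloc(4) -> c = 28; heap: [0-17 ALLOC][18-27 ALLOC][28-31 ALLOC][32-42 FREE]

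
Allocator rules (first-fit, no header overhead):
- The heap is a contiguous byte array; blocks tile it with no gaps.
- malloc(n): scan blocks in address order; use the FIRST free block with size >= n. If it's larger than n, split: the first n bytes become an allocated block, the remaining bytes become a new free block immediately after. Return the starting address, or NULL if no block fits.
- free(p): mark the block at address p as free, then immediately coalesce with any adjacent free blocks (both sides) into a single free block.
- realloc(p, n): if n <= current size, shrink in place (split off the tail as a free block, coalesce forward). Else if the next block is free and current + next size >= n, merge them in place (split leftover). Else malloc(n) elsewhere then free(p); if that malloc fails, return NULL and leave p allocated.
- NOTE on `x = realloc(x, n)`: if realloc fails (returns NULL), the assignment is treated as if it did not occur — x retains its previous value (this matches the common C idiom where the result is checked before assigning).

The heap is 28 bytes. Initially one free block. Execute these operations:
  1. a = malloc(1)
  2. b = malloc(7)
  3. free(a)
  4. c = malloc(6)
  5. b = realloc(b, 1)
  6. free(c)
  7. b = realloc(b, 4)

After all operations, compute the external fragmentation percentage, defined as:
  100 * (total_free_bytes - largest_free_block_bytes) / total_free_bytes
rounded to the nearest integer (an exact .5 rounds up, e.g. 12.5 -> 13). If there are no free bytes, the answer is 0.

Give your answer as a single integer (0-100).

Op 1: a = malloc(1) -> a = 0; heap: [0-0 ALLOC][1-27 FREE]
Op 2: b = malloc(7) -> b = 1; heap: [0-0 ALLOC][1-7 ALLOC][8-27 FREE]
Op 3: free(a) -> (freed a); heap: [0-0 FREE][1-7 ALLOC][8-27 FREE]
Op 4: c = malloc(6) -> c = 8; heap: [0-0 FREE][1-7 ALLOC][8-13 ALLOC][14-27 FREE]
Op 5: b = realloc(b, 1) -> b = 1; heap: [0-0 FREE][1-1 ALLOC][2-7 FREE][8-13 ALLOC][14-27 FREE]
Op 6: free(c) -> (freed c); heap: [0-0 FREE][1-1 ALLOC][2-27 FREE]
Op 7: b = realloc(b, 4) -> b = 1; heap: [0-0 FREE][1-4 ALLOC][5-27 FREE]
Free blocks: [1 23] total_free=24 largest=23 -> 100*(24-23)/24 = 100/24 ≈ 4.167 -> rounds to 4

Answer: 4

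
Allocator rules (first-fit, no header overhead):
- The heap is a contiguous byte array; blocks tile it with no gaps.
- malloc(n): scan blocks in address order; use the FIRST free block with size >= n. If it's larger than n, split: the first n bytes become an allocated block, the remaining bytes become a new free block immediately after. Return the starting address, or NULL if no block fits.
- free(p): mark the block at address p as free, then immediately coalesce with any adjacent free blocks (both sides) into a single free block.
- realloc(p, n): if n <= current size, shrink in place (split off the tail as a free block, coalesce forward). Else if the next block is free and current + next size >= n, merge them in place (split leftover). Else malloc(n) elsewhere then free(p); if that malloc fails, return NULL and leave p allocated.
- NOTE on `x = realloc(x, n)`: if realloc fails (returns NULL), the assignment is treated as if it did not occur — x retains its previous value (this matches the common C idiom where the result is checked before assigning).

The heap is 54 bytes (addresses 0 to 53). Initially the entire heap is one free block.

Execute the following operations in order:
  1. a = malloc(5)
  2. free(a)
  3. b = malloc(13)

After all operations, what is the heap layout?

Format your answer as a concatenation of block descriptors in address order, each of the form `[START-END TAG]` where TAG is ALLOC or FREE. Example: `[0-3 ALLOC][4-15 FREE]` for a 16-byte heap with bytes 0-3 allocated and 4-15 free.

Answer: [0-12 ALLOC][13-53 FREE]

Derivation:
Op 1: a = malloc(5) -> a = 0; heap: [0-4 ALLOC][5-53 FREE]
Op 2: free(a) -> (freed a); heap: [0-53 FREE]
Op 3: b = malloc(13) -> b = 0; heap: [0-12 ALLOC][13-53 FREE]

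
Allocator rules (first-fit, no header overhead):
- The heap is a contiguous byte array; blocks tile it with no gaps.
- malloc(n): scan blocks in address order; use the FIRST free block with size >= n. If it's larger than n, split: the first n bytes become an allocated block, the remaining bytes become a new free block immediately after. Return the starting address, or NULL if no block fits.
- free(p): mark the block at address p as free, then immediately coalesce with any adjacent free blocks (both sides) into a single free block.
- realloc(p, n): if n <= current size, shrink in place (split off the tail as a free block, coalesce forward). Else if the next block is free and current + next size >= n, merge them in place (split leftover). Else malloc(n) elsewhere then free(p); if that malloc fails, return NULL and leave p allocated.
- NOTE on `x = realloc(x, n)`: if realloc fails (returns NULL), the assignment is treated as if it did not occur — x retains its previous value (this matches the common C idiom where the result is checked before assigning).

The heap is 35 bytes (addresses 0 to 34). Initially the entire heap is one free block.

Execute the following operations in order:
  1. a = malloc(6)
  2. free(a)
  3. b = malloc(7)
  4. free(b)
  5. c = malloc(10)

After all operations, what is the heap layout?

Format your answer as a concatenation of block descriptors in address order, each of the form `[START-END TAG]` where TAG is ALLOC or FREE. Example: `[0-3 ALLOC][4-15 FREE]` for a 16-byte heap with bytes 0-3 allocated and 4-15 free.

Answer: [0-9 ALLOC][10-34 FREE]

Derivation:
Op 1: a = malloc(6) -> a = 0; heap: [0-5 ALLOC][6-34 FREE]
Op 2: free(a) -> (freed a); heap: [0-34 FREE]
Op 3: b = malloc(7) -> b = 0; heap: [0-6 ALLOC][7-34 FREE]
Op 4: free(b) -> (freed b); heap: [0-34 FREE]
Op 5: c = malloc(10) -> c = 0; heap: [0-9 ALLOC][10-34 FREE]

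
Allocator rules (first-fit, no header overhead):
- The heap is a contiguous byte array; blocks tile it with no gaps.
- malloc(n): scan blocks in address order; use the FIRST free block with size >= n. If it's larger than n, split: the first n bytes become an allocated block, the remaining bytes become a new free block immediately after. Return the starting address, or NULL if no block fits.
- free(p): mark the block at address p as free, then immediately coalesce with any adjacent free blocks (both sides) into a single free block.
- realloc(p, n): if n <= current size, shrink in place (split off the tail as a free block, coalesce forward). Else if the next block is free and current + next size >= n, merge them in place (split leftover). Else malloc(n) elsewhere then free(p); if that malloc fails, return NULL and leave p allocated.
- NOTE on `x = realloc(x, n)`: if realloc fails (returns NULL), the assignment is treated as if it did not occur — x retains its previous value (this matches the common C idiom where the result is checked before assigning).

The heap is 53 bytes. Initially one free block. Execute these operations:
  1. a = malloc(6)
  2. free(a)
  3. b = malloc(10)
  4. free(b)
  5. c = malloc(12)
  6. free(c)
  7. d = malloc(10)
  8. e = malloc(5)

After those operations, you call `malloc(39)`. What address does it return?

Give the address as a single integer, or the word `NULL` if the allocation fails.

Op 1: a = malloc(6) -> a = 0; heap: [0-5 ALLOC][6-52 FREE]
Op 2: free(a) -> (freed a); heap: [0-52 FREE]
Op 3: b = malloc(10) -> b = 0; heap: [0-9 ALLOC][10-52 FREE]
Op 4: free(b) -> (freed b); heap: [0-52 FREE]
Op 5: c = malloc(12) -> c = 0; heap: [0-11 ALLOC][12-52 FREE]
Op 6: free(c) -> (freed c); heap: [0-52 FREE]
Op 7: d = malloc(10) -> d = 0; heap: [0-9 ALLOC][10-52 FREE]
Op 8: e = malloc(5) -> e = 10; heap: [0-9 ALLOC][10-14 ALLOC][15-52 FREE]
malloc(39): first-fit scan over [0-9 ALLOC][10-14 ALLOC][15-52 FREE] -> NULL

Answer: NULL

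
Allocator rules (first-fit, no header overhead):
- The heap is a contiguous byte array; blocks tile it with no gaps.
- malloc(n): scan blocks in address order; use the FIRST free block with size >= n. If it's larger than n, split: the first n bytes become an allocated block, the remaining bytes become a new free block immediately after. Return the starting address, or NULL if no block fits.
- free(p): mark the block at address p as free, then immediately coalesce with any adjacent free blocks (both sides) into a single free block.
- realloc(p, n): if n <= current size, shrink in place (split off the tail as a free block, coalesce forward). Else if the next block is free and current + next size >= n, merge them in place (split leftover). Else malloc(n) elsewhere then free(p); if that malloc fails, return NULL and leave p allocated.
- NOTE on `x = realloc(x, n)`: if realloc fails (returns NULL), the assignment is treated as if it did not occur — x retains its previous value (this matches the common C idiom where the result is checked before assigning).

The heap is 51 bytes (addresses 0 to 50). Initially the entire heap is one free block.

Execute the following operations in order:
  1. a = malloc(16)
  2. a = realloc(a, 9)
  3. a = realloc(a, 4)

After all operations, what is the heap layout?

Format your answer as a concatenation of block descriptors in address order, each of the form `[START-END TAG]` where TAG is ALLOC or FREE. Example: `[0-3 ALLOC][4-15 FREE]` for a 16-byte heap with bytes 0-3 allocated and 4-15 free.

Answer: [0-3 ALLOC][4-50 FREE]

Derivation:
Op 1: a = malloc(16) -> a = 0; heap: [0-15 ALLOC][16-50 FREE]
Op 2: a = realloc(a, 9) -> a = 0; heap: [0-8 ALLOC][9-50 FREE]
Op 3: a = realloc(a, 4) -> a = 0; heap: [0-3 ALLOC][4-50 FREE]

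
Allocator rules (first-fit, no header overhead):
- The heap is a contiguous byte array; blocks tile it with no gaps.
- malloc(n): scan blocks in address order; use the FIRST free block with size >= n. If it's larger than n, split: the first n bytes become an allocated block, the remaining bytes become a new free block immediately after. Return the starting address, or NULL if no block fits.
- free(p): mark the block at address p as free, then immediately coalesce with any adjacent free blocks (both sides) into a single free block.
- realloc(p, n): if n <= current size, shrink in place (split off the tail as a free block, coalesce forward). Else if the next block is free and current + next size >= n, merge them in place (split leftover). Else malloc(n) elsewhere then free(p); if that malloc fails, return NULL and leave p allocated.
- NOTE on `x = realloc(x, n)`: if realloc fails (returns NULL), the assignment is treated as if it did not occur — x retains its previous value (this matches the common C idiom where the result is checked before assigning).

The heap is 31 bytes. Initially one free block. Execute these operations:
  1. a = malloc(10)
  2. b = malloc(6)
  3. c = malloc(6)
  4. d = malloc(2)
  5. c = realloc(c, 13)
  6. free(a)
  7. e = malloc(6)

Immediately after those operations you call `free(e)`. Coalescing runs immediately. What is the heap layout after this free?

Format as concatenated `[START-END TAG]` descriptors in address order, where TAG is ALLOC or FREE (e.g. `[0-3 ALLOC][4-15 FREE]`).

Op 1: a = malloc(10) -> a = 0; heap: [0-9 ALLOC][10-30 FREE]
Op 2: b = malloc(6) -> b = 10; heap: [0-9 ALLOC][10-15 ALLOC][16-30 FREE]
Op 3: c = malloc(6) -> c = 16; heap: [0-9 ALLOC][10-15 ALLOC][16-21 ALLOC][22-30 FREE]
Op 4: d = malloc(2) -> d = 22; heap: [0-9 ALLOC][10-15 ALLOC][16-21 ALLOC][22-23 ALLOC][24-30 FREE]
Op 5: c = realloc(c, 13) -> NULL (c unchanged); heap: [0-9 ALLOC][10-15 ALLOC][16-21 ALLOC][22-23 ALLOC][24-30 FREE]
Op 6: free(a) -> (freed a); heap: [0-9 FREE][10-15 ALLOC][16-21 ALLOC][22-23 ALLOC][24-30 FREE]
Op 7: e = malloc(6) -> e = 0; heap: [0-5 ALLOC][6-9 FREE][10-15 ALLOC][16-21 ALLOC][22-23 ALLOC][24-30 FREE]
free(e): e = 0 -> block [0-5 ALLOC]; mark free, coalesce with adjacent free neighbors -> [0-9 FREE][10-15 ALLOC][16-21 ALLOC][22-23 ALLOC][24-30 FREE]

Answer: [0-9 FREE][10-15 ALLOC][16-21 ALLOC][22-23 ALLOC][24-30 FREE]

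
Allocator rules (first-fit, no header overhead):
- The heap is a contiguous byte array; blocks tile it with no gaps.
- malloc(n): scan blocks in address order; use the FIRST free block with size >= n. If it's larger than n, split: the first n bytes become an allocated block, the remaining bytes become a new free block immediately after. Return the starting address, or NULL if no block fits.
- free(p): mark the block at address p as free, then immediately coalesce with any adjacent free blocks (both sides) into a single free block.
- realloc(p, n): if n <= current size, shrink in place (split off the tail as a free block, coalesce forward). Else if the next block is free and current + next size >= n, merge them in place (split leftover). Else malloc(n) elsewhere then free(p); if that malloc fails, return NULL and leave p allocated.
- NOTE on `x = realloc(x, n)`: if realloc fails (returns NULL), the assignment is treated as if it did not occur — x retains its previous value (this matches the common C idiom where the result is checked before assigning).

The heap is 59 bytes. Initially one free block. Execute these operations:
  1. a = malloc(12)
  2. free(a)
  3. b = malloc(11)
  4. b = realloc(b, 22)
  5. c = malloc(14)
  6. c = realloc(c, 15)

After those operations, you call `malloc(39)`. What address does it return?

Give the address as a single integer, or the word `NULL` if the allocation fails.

Answer: NULL

Derivation:
Op 1: a = malloc(12) -> a = 0; heap: [0-11 ALLOC][12-58 FREE]
Op 2: free(a) -> (freed a); heap: [0-58 FREE]
Op 3: b = malloc(11) -> b = 0; heap: [0-10 ALLOC][11-58 FREE]
Op 4: b = realloc(b, 22) -> b = 0; heap: [0-21 ALLOC][22-58 FREE]
Op 5: c = malloc(14) -> c = 22; heap: [0-21 ALLOC][22-35 ALLOC][36-58 FREE]
Op 6: c = realloc(c, 15) -> c = 22; heap: [0-21 ALLOC][22-36 ALLOC][37-58 FREE]
malloc(39): first-fit scan over [0-21 ALLOC][22-36 ALLOC][37-58 FREE] -> NULL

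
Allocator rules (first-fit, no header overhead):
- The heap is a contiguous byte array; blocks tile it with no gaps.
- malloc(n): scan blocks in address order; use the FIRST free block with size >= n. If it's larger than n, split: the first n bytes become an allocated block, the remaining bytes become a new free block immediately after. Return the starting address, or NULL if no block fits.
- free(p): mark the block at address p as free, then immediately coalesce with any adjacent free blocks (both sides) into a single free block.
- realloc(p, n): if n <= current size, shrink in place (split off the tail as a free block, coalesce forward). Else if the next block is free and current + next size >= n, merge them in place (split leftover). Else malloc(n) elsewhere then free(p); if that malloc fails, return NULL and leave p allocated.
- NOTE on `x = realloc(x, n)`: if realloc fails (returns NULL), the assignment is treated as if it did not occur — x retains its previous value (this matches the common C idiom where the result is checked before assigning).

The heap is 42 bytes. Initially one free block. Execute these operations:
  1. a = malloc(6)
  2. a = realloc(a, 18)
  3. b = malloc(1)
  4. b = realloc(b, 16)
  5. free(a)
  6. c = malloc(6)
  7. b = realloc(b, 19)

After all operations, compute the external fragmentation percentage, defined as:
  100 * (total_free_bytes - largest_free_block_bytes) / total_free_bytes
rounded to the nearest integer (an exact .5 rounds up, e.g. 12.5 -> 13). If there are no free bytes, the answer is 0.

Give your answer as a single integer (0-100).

Op 1: a = malloc(6) -> a = 0; heap: [0-5 ALLOC][6-41 FREE]
Op 2: a = realloc(a, 18) -> a = 0; heap: [0-17 ALLOC][18-41 FREE]
Op 3: b = malloc(1) -> b = 18; heap: [0-17 ALLOC][18-18 ALLOC][19-41 FREE]
Op 4: b = realloc(b, 16) -> b = 18; heap: [0-17 ALLOC][18-33 ALLOC][34-41 FREE]
Op 5: free(a) -> (freed a); heap: [0-17 FREE][18-33 ALLOC][34-41 FREE]
Op 6: c = malloc(6) -> c = 0; heap: [0-5 ALLOC][6-17 FREE][18-33 ALLOC][34-41 FREE]
Op 7: b = realloc(b, 19) -> b = 18; heap: [0-5 ALLOC][6-17 FREE][18-36 ALLOC][37-41 FREE]
Free blocks: [12 5] total_free=17 largest=12 -> 100*(17-12)/17 = 500/17 ≈ 29.412 -> rounds to 29

Answer: 29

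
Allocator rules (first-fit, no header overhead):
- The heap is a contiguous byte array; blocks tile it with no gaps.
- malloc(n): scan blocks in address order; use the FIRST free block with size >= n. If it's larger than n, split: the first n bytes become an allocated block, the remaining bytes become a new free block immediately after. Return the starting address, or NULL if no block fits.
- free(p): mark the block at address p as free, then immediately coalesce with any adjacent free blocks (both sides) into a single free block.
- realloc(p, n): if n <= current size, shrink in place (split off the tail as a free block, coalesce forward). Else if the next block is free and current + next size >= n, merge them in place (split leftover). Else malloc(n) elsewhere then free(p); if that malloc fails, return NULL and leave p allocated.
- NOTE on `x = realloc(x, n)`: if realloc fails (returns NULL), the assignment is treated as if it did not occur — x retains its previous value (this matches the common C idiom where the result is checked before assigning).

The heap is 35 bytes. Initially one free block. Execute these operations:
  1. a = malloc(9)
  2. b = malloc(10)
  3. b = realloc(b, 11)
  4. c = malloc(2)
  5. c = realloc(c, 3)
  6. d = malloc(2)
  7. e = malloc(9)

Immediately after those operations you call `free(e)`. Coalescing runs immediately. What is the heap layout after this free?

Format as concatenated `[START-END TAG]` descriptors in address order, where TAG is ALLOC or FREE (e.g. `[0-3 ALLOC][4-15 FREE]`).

Op 1: a = malloc(9) -> a = 0; heap: [0-8 ALLOC][9-34 FREE]
Op 2: b = malloc(10) -> b = 9; heap: [0-8 ALLOC][9-18 ALLOC][19-34 FREE]
Op 3: b = realloc(b, 11) -> b = 9; heap: [0-8 ALLOC][9-19 ALLOC][20-34 FREE]
Op 4: c = malloc(2) -> c = 20; heap: [0-8 ALLOC][9-19 ALLOC][20-21 ALLOC][22-34 FREE]
Op 5: c = realloc(c, 3) -> c = 20; heap: [0-8 ALLOC][9-19 ALLOC][20-22 ALLOC][23-34 FREE]
Op 6: d = malloc(2) -> d = 23; heap: [0-8 ALLOC][9-19 ALLOC][20-22 ALLOC][23-24 ALLOC][25-34 FREE]
Op 7: e = malloc(9) -> e = 25; heap: [0-8 ALLOC][9-19 ALLOC][20-22 ALLOC][23-24 ALLOC][25-33 ALLOC][34-34 FREE]
free(e): e = 25 -> block [25-33 ALLOC]; mark free, coalesce with adjacent free neighbors -> [0-8 ALLOC][9-19 ALLOC][20-22 ALLOC][23-24 ALLOC][25-34 FREE]

Answer: [0-8 ALLOC][9-19 ALLOC][20-22 ALLOC][23-24 ALLOC][25-34 FREE]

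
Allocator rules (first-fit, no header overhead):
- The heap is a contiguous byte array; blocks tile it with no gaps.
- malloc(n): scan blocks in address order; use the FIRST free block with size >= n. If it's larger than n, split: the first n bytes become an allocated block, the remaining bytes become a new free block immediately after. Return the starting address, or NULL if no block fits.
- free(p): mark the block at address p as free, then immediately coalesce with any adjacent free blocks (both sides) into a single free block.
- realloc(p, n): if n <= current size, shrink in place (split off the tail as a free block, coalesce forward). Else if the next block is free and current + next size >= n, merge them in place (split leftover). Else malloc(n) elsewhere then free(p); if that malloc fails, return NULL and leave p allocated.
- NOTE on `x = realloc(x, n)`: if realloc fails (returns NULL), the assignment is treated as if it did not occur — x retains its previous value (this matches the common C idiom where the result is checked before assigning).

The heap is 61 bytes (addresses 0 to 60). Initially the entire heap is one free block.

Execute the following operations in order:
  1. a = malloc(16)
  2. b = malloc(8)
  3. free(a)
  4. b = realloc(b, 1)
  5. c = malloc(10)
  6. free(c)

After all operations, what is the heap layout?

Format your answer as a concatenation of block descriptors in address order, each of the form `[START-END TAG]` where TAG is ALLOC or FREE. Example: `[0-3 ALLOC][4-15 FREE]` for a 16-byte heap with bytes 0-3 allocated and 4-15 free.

Answer: [0-15 FREE][16-16 ALLOC][17-60 FREE]

Derivation:
Op 1: a = malloc(16) -> a = 0; heap: [0-15 ALLOC][16-60 FREE]
Op 2: b = malloc(8) -> b = 16; heap: [0-15 ALLOC][16-23 ALLOC][24-60 FREE]
Op 3: free(a) -> (freed a); heap: [0-15 FREE][16-23 ALLOC][24-60 FREE]
Op 4: b = realloc(b, 1) -> b = 16; heap: [0-15 FREE][16-16 ALLOC][17-60 FREE]
Op 5: c = malloc(10) -> c = 0; heap: [0-9 ALLOC][10-15 FREE][16-16 ALLOC][17-60 FREE]
Op 6: free(c) -> (freed c); heap: [0-15 FREE][16-16 ALLOC][17-60 FREE]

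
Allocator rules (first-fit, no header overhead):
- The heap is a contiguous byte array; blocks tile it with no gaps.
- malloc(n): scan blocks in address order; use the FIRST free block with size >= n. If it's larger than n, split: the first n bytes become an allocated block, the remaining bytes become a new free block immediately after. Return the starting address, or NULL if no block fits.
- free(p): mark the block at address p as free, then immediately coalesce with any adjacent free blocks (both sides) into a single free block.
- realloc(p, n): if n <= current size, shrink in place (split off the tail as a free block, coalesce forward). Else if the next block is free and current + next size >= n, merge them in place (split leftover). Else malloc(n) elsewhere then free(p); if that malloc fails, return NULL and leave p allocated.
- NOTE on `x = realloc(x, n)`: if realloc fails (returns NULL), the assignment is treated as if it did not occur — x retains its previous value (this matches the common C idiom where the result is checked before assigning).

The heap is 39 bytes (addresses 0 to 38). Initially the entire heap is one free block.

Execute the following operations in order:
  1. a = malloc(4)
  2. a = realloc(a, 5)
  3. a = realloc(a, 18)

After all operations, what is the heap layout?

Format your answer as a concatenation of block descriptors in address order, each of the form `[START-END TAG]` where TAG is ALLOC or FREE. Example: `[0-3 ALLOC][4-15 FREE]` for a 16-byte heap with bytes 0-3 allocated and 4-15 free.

Answer: [0-17 ALLOC][18-38 FREE]

Derivation:
Op 1: a = malloc(4) -> a = 0; heap: [0-3 ALLOC][4-38 FREE]
Op 2: a = realloc(a, 5) -> a = 0; heap: [0-4 ALLOC][5-38 FREE]
Op 3: a = realloc(a, 18) -> a = 0; heap: [0-17 ALLOC][18-38 FREE]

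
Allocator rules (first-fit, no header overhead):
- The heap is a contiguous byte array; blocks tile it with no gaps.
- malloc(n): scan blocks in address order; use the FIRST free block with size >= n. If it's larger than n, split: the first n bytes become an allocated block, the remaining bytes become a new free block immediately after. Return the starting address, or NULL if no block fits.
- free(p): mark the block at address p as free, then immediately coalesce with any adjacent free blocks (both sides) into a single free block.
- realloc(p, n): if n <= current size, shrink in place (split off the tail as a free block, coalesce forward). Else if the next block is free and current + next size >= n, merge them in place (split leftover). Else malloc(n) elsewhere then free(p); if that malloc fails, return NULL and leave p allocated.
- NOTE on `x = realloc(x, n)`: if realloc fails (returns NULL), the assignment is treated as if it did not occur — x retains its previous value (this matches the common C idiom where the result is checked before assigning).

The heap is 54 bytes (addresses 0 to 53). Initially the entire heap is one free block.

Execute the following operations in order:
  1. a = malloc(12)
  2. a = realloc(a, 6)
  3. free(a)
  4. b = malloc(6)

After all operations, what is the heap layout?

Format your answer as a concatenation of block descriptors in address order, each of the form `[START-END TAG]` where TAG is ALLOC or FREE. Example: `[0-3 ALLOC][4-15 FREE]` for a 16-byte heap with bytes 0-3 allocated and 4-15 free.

Op 1: a = malloc(12) -> a = 0; heap: [0-11 ALLOC][12-53 FREE]
Op 2: a = realloc(a, 6) -> a = 0; heap: [0-5 ALLOC][6-53 FREE]
Op 3: free(a) -> (freed a); heap: [0-53 FREE]
Op 4: b = malloc(6) -> b = 0; heap: [0-5 ALLOC][6-53 FREE]

Answer: [0-5 ALLOC][6-53 FREE]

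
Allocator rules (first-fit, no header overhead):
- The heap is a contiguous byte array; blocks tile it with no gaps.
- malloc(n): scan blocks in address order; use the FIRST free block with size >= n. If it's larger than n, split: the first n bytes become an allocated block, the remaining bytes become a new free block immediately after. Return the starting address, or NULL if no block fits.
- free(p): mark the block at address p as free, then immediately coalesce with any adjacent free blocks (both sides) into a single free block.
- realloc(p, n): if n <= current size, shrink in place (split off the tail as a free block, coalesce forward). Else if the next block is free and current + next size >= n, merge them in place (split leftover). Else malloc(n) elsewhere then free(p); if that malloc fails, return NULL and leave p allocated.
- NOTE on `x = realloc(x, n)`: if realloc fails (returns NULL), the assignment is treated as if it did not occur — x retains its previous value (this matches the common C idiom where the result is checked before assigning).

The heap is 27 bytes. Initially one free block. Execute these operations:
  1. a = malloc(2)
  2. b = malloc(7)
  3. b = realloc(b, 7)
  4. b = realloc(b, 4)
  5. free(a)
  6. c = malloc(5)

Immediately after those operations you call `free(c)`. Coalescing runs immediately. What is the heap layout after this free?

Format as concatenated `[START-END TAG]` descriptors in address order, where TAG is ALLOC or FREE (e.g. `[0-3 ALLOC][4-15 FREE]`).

Answer: [0-1 FREE][2-5 ALLOC][6-26 FREE]

Derivation:
Op 1: a = malloc(2) -> a = 0; heap: [0-1 ALLOC][2-26 FREE]
Op 2: b = malloc(7) -> b = 2; heap: [0-1 ALLOC][2-8 ALLOC][9-26 FREE]
Op 3: b = realloc(b, 7) -> b = 2; heap: [0-1 ALLOC][2-8 ALLOC][9-26 FREE]
Op 4: b = realloc(b, 4) -> b = 2; heap: [0-1 ALLOC][2-5 ALLOC][6-26 FREE]
Op 5: free(a) -> (freed a); heap: [0-1 FREE][2-5 ALLOC][6-26 FREE]
Op 6: c = malloc(5) -> c = 6; heap: [0-1 FREE][2-5 ALLOC][6-10 ALLOC][11-26 FREE]
free(c): c = 6 -> block [6-10 ALLOC]; mark free, coalesce with adjacent free neighbors -> [0-1 FREE][2-5 ALLOC][6-26 FREE]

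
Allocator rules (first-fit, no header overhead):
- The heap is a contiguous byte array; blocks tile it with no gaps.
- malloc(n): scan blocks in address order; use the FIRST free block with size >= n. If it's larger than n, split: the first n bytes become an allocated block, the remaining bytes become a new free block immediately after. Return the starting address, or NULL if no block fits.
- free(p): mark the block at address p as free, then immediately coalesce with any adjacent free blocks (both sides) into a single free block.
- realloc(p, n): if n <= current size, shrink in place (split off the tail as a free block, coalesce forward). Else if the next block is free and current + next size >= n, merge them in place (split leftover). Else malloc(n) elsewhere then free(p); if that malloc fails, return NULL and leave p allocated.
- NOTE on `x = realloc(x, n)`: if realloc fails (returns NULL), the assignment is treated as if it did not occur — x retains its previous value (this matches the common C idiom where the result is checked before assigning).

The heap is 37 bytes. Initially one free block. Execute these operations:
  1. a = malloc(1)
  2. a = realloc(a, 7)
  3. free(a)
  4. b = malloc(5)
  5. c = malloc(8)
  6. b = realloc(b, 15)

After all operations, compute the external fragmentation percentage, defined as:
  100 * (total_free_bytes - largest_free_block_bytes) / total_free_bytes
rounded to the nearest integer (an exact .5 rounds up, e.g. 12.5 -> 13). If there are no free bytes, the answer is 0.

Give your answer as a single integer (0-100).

Answer: 36

Derivation:
Op 1: a = malloc(1) -> a = 0; heap: [0-0 ALLOC][1-36 FREE]
Op 2: a = realloc(a, 7) -> a = 0; heap: [0-6 ALLOC][7-36 FREE]
Op 3: free(a) -> (freed a); heap: [0-36 FREE]
Op 4: b = malloc(5) -> b = 0; heap: [0-4 ALLOC][5-36 FREE]
Op 5: c = malloc(8) -> c = 5; heap: [0-4 ALLOC][5-12 ALLOC][13-36 FREE]
Op 6: b = realloc(b, 15) -> b = 13; heap: [0-4 FREE][5-12 ALLOC][13-27 ALLOC][28-36 FREE]
Free blocks: [5 9] total_free=14 largest=9 -> 100*(14-9)/14 = 500/14 ≈ 35.714 -> rounds to 36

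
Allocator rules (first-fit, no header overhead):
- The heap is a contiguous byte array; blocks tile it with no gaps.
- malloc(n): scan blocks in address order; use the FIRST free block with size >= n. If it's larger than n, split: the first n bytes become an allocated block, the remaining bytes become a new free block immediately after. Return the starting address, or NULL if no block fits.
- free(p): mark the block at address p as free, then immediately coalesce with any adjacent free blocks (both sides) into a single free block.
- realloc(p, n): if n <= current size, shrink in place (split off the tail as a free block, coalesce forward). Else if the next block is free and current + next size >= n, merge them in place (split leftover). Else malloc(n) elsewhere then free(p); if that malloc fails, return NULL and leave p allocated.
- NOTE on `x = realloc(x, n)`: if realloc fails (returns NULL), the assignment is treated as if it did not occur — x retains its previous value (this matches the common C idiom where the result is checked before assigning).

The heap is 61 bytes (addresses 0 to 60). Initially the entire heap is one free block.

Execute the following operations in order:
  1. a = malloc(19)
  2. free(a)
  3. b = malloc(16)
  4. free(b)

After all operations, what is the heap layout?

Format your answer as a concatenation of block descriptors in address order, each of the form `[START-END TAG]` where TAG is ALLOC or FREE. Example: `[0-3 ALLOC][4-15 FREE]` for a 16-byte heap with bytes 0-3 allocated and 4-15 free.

Answer: [0-60 FREE]

Derivation:
Op 1: a = malloc(19) -> a = 0; heap: [0-18 ALLOC][19-60 FREE]
Op 2: free(a) -> (freed a); heap: [0-60 FREE]
Op 3: b = malloc(16) -> b = 0; heap: [0-15 ALLOC][16-60 FREE]
Op 4: free(b) -> (freed b); heap: [0-60 FREE]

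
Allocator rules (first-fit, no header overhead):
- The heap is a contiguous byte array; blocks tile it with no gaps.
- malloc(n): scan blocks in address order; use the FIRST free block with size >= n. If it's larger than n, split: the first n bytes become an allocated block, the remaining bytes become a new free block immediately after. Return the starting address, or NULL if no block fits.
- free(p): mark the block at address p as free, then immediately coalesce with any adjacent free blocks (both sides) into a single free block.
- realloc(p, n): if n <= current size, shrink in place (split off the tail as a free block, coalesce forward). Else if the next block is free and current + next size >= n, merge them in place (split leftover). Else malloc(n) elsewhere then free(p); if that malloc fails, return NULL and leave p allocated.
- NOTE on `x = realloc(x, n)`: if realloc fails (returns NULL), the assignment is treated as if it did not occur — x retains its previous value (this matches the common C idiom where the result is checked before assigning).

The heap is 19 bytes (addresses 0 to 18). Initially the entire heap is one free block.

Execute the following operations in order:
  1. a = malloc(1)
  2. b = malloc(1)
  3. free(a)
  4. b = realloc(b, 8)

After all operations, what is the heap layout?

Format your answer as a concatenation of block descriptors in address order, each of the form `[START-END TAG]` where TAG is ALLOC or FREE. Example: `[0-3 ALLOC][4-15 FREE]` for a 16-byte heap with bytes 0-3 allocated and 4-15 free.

Op 1: a = malloc(1) -> a = 0; heap: [0-0 ALLOC][1-18 FREE]
Op 2: b = malloc(1) -> b = 1; heap: [0-0 ALLOC][1-1 ALLOC][2-18 FREE]
Op 3: free(a) -> (freed a); heap: [0-0 FREE][1-1 ALLOC][2-18 FREE]
Op 4: b = realloc(b, 8) -> b = 1; heap: [0-0 FREE][1-8 ALLOC][9-18 FREE]

Answer: [0-0 FREE][1-8 ALLOC][9-18 FREE]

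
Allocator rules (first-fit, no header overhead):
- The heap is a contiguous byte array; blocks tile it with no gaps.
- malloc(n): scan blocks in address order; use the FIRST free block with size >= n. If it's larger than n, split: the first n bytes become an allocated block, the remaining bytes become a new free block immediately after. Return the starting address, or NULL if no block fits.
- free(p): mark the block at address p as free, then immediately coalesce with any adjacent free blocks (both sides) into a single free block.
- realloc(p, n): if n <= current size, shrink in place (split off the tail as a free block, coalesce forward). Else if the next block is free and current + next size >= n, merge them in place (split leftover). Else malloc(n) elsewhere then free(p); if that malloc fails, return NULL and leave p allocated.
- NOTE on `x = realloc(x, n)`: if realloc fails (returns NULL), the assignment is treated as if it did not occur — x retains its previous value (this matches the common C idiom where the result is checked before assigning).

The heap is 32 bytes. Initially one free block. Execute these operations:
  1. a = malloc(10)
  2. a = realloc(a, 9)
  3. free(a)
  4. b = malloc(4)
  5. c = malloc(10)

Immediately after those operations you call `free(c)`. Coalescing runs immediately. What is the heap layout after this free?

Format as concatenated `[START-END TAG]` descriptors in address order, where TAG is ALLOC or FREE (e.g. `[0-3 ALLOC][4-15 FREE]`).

Op 1: a = malloc(10) -> a = 0; heap: [0-9 ALLOC][10-31 FREE]
Op 2: a = realloc(a, 9) -> a = 0; heap: [0-8 ALLOC][9-31 FREE]
Op 3: free(a) -> (freed a); heap: [0-31 FREE]
Op 4: b = malloc(4) -> b = 0; heap: [0-3 ALLOC][4-31 FREE]
Op 5: c = malloc(10) -> c = 4; heap: [0-3 ALLOC][4-13 ALLOC][14-31 FREE]
free(c): c = 4 -> block [4-13 ALLOC]; mark free, coalesce with adjacent free neighbors -> [0-3 ALLOC][4-31 FREE]

Answer: [0-3 ALLOC][4-31 FREE]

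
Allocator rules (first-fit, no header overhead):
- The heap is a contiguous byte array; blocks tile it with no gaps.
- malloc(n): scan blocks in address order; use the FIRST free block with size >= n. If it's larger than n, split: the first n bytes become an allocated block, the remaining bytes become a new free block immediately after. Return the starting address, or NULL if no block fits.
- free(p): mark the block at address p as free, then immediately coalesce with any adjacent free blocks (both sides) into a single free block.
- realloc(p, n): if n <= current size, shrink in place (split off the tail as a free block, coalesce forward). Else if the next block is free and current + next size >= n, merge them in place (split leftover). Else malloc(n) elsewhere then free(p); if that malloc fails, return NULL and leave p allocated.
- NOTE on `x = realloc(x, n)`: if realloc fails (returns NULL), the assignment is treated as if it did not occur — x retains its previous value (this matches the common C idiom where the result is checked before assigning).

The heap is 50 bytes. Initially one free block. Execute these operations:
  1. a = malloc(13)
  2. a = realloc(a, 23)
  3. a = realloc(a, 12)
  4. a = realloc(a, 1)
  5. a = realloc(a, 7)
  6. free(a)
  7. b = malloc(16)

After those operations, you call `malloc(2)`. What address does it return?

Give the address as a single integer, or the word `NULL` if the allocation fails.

Op 1: a = malloc(13) -> a = 0; heap: [0-12 ALLOC][13-49 FREE]
Op 2: a = realloc(a, 23) -> a = 0; heap: [0-22 ALLOC][23-49 FREE]
Op 3: a = realloc(a, 12) -> a = 0; heap: [0-11 ALLOC][12-49 FREE]
Op 4: a = realloc(a, 1) -> a = 0; heap: [0-0 ALLOC][1-49 FREE]
Op 5: a = realloc(a, 7) -> a = 0; heap: [0-6 ALLOC][7-49 FREE]
Op 6: free(a) -> (freed a); heap: [0-49 FREE]
Op 7: b = malloc(16) -> b = 0; heap: [0-15 ALLOC][16-49 FREE]
malloc(2): first-fit scan over [0-15 ALLOC][16-49 FREE] -> 16

Answer: 16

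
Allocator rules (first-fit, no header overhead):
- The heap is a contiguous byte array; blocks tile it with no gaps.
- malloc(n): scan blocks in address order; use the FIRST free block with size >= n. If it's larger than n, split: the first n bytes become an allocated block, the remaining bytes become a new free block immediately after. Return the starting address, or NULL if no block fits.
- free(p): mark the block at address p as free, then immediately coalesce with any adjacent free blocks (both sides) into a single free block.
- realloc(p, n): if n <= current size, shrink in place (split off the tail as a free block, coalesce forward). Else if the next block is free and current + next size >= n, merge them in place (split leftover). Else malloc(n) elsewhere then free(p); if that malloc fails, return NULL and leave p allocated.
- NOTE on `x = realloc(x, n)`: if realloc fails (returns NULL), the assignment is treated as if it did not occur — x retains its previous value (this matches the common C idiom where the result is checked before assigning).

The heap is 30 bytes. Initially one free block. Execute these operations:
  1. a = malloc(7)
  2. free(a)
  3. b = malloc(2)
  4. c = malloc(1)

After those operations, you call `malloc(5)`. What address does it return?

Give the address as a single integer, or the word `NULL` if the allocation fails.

Answer: 3

Derivation:
Op 1: a = malloc(7) -> a = 0; heap: [0-6 ALLOC][7-29 FREE]
Op 2: free(a) -> (freed a); heap: [0-29 FREE]
Op 3: b = malloc(2) -> b = 0; heap: [0-1 ALLOC][2-29 FREE]
Op 4: c = malloc(1) -> c = 2; heap: [0-1 ALLOC][2-2 ALLOC][3-29 FREE]
malloc(5): first-fit scan over [0-1 ALLOC][2-2 ALLOC][3-29 FREE] -> 3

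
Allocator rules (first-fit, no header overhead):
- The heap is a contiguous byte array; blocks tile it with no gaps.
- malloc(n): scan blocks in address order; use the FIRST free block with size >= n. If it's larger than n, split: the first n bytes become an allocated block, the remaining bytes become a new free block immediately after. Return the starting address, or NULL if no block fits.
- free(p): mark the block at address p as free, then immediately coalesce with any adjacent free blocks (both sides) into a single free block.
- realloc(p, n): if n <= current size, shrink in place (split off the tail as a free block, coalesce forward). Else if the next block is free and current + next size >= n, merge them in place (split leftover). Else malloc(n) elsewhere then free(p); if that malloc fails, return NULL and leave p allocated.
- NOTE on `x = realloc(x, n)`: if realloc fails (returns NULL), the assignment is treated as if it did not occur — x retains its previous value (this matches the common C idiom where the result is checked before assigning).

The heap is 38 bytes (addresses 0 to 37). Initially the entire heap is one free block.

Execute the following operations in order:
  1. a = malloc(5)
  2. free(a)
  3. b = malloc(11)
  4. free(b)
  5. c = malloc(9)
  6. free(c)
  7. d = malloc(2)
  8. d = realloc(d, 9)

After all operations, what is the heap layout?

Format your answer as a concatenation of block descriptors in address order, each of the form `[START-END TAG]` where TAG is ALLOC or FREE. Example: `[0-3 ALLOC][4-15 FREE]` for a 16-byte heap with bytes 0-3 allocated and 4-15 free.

Answer: [0-8 ALLOC][9-37 FREE]

Derivation:
Op 1: a = malloc(5) -> a = 0; heap: [0-4 ALLOC][5-37 FREE]
Op 2: free(a) -> (freed a); heap: [0-37 FREE]
Op 3: b = malloc(11) -> b = 0; heap: [0-10 ALLOC][11-37 FREE]
Op 4: free(b) -> (freed b); heap: [0-37 FREE]
Op 5: c = malloc(9) -> c = 0; heap: [0-8 ALLOC][9-37 FREE]
Op 6: free(c) -> (freed c); heap: [0-37 FREE]
Op 7: d = malloc(2) -> d = 0; heap: [0-1 ALLOC][2-37 FREE]
Op 8: d = realloc(d, 9) -> d = 0; heap: [0-8 ALLOC][9-37 FREE]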